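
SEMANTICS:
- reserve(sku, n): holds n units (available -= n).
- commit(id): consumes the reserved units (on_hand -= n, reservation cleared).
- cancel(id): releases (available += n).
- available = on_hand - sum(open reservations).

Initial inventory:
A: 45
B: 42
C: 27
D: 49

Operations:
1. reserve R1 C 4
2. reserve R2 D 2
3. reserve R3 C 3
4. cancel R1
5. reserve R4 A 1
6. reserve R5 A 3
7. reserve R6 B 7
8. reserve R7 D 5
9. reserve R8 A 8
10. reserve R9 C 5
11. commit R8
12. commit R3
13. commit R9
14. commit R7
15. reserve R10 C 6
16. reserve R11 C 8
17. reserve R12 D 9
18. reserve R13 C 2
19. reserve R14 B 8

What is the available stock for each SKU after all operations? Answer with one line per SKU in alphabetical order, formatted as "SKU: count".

Step 1: reserve R1 C 4 -> on_hand[A=45 B=42 C=27 D=49] avail[A=45 B=42 C=23 D=49] open={R1}
Step 2: reserve R2 D 2 -> on_hand[A=45 B=42 C=27 D=49] avail[A=45 B=42 C=23 D=47] open={R1,R2}
Step 3: reserve R3 C 3 -> on_hand[A=45 B=42 C=27 D=49] avail[A=45 B=42 C=20 D=47] open={R1,R2,R3}
Step 4: cancel R1 -> on_hand[A=45 B=42 C=27 D=49] avail[A=45 B=42 C=24 D=47] open={R2,R3}
Step 5: reserve R4 A 1 -> on_hand[A=45 B=42 C=27 D=49] avail[A=44 B=42 C=24 D=47] open={R2,R3,R4}
Step 6: reserve R5 A 3 -> on_hand[A=45 B=42 C=27 D=49] avail[A=41 B=42 C=24 D=47] open={R2,R3,R4,R5}
Step 7: reserve R6 B 7 -> on_hand[A=45 B=42 C=27 D=49] avail[A=41 B=35 C=24 D=47] open={R2,R3,R4,R5,R6}
Step 8: reserve R7 D 5 -> on_hand[A=45 B=42 C=27 D=49] avail[A=41 B=35 C=24 D=42] open={R2,R3,R4,R5,R6,R7}
Step 9: reserve R8 A 8 -> on_hand[A=45 B=42 C=27 D=49] avail[A=33 B=35 C=24 D=42] open={R2,R3,R4,R5,R6,R7,R8}
Step 10: reserve R9 C 5 -> on_hand[A=45 B=42 C=27 D=49] avail[A=33 B=35 C=19 D=42] open={R2,R3,R4,R5,R6,R7,R8,R9}
Step 11: commit R8 -> on_hand[A=37 B=42 C=27 D=49] avail[A=33 B=35 C=19 D=42] open={R2,R3,R4,R5,R6,R7,R9}
Step 12: commit R3 -> on_hand[A=37 B=42 C=24 D=49] avail[A=33 B=35 C=19 D=42] open={R2,R4,R5,R6,R7,R9}
Step 13: commit R9 -> on_hand[A=37 B=42 C=19 D=49] avail[A=33 B=35 C=19 D=42] open={R2,R4,R5,R6,R7}
Step 14: commit R7 -> on_hand[A=37 B=42 C=19 D=44] avail[A=33 B=35 C=19 D=42] open={R2,R4,R5,R6}
Step 15: reserve R10 C 6 -> on_hand[A=37 B=42 C=19 D=44] avail[A=33 B=35 C=13 D=42] open={R10,R2,R4,R5,R6}
Step 16: reserve R11 C 8 -> on_hand[A=37 B=42 C=19 D=44] avail[A=33 B=35 C=5 D=42] open={R10,R11,R2,R4,R5,R6}
Step 17: reserve R12 D 9 -> on_hand[A=37 B=42 C=19 D=44] avail[A=33 B=35 C=5 D=33] open={R10,R11,R12,R2,R4,R5,R6}
Step 18: reserve R13 C 2 -> on_hand[A=37 B=42 C=19 D=44] avail[A=33 B=35 C=3 D=33] open={R10,R11,R12,R13,R2,R4,R5,R6}
Step 19: reserve R14 B 8 -> on_hand[A=37 B=42 C=19 D=44] avail[A=33 B=27 C=3 D=33] open={R10,R11,R12,R13,R14,R2,R4,R5,R6}

Answer: A: 33
B: 27
C: 3
D: 33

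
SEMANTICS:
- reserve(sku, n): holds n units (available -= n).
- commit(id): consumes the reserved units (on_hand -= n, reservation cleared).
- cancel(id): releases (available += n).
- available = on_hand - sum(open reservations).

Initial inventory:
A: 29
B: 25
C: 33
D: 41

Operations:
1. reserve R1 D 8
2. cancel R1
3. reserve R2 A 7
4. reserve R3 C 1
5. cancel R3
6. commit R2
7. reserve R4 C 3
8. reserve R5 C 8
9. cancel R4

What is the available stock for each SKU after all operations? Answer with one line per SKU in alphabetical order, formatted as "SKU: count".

Answer: A: 22
B: 25
C: 25
D: 41

Derivation:
Step 1: reserve R1 D 8 -> on_hand[A=29 B=25 C=33 D=41] avail[A=29 B=25 C=33 D=33] open={R1}
Step 2: cancel R1 -> on_hand[A=29 B=25 C=33 D=41] avail[A=29 B=25 C=33 D=41] open={}
Step 3: reserve R2 A 7 -> on_hand[A=29 B=25 C=33 D=41] avail[A=22 B=25 C=33 D=41] open={R2}
Step 4: reserve R3 C 1 -> on_hand[A=29 B=25 C=33 D=41] avail[A=22 B=25 C=32 D=41] open={R2,R3}
Step 5: cancel R3 -> on_hand[A=29 B=25 C=33 D=41] avail[A=22 B=25 C=33 D=41] open={R2}
Step 6: commit R2 -> on_hand[A=22 B=25 C=33 D=41] avail[A=22 B=25 C=33 D=41] open={}
Step 7: reserve R4 C 3 -> on_hand[A=22 B=25 C=33 D=41] avail[A=22 B=25 C=30 D=41] open={R4}
Step 8: reserve R5 C 8 -> on_hand[A=22 B=25 C=33 D=41] avail[A=22 B=25 C=22 D=41] open={R4,R5}
Step 9: cancel R4 -> on_hand[A=22 B=25 C=33 D=41] avail[A=22 B=25 C=25 D=41] open={R5}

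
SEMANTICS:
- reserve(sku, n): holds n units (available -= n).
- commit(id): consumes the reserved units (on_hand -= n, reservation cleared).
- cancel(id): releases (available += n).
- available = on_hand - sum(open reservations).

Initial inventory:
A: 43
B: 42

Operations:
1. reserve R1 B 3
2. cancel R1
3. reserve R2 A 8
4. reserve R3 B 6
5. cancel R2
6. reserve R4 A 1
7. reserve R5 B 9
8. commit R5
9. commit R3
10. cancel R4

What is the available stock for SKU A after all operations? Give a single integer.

Step 1: reserve R1 B 3 -> on_hand[A=43 B=42] avail[A=43 B=39] open={R1}
Step 2: cancel R1 -> on_hand[A=43 B=42] avail[A=43 B=42] open={}
Step 3: reserve R2 A 8 -> on_hand[A=43 B=42] avail[A=35 B=42] open={R2}
Step 4: reserve R3 B 6 -> on_hand[A=43 B=42] avail[A=35 B=36] open={R2,R3}
Step 5: cancel R2 -> on_hand[A=43 B=42] avail[A=43 B=36] open={R3}
Step 6: reserve R4 A 1 -> on_hand[A=43 B=42] avail[A=42 B=36] open={R3,R4}
Step 7: reserve R5 B 9 -> on_hand[A=43 B=42] avail[A=42 B=27] open={R3,R4,R5}
Step 8: commit R5 -> on_hand[A=43 B=33] avail[A=42 B=27] open={R3,R4}
Step 9: commit R3 -> on_hand[A=43 B=27] avail[A=42 B=27] open={R4}
Step 10: cancel R4 -> on_hand[A=43 B=27] avail[A=43 B=27] open={}
Final available[A] = 43

Answer: 43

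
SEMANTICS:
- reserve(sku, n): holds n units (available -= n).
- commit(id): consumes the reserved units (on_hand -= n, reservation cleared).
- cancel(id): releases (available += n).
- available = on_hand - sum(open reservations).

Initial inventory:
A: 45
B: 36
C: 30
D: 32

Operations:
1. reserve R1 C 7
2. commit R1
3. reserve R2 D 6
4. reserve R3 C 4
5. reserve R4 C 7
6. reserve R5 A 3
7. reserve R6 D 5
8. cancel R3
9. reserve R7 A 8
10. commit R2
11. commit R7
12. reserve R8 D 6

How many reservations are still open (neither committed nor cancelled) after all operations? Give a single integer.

Step 1: reserve R1 C 7 -> on_hand[A=45 B=36 C=30 D=32] avail[A=45 B=36 C=23 D=32] open={R1}
Step 2: commit R1 -> on_hand[A=45 B=36 C=23 D=32] avail[A=45 B=36 C=23 D=32] open={}
Step 3: reserve R2 D 6 -> on_hand[A=45 B=36 C=23 D=32] avail[A=45 B=36 C=23 D=26] open={R2}
Step 4: reserve R3 C 4 -> on_hand[A=45 B=36 C=23 D=32] avail[A=45 B=36 C=19 D=26] open={R2,R3}
Step 5: reserve R4 C 7 -> on_hand[A=45 B=36 C=23 D=32] avail[A=45 B=36 C=12 D=26] open={R2,R3,R4}
Step 6: reserve R5 A 3 -> on_hand[A=45 B=36 C=23 D=32] avail[A=42 B=36 C=12 D=26] open={R2,R3,R4,R5}
Step 7: reserve R6 D 5 -> on_hand[A=45 B=36 C=23 D=32] avail[A=42 B=36 C=12 D=21] open={R2,R3,R4,R5,R6}
Step 8: cancel R3 -> on_hand[A=45 B=36 C=23 D=32] avail[A=42 B=36 C=16 D=21] open={R2,R4,R5,R6}
Step 9: reserve R7 A 8 -> on_hand[A=45 B=36 C=23 D=32] avail[A=34 B=36 C=16 D=21] open={R2,R4,R5,R6,R7}
Step 10: commit R2 -> on_hand[A=45 B=36 C=23 D=26] avail[A=34 B=36 C=16 D=21] open={R4,R5,R6,R7}
Step 11: commit R7 -> on_hand[A=37 B=36 C=23 D=26] avail[A=34 B=36 C=16 D=21] open={R4,R5,R6}
Step 12: reserve R8 D 6 -> on_hand[A=37 B=36 C=23 D=26] avail[A=34 B=36 C=16 D=15] open={R4,R5,R6,R8}
Open reservations: ['R4', 'R5', 'R6', 'R8'] -> 4

Answer: 4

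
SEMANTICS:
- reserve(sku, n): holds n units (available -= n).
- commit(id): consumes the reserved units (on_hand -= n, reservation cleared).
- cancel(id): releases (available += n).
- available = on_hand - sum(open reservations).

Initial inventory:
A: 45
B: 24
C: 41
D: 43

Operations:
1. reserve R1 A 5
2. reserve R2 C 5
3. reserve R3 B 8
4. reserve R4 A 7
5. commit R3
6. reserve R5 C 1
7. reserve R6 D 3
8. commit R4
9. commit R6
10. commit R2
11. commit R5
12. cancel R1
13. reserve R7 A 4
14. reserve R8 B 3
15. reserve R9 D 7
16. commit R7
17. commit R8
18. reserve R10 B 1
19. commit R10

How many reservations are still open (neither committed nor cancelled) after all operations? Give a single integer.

Answer: 1

Derivation:
Step 1: reserve R1 A 5 -> on_hand[A=45 B=24 C=41 D=43] avail[A=40 B=24 C=41 D=43] open={R1}
Step 2: reserve R2 C 5 -> on_hand[A=45 B=24 C=41 D=43] avail[A=40 B=24 C=36 D=43] open={R1,R2}
Step 3: reserve R3 B 8 -> on_hand[A=45 B=24 C=41 D=43] avail[A=40 B=16 C=36 D=43] open={R1,R2,R3}
Step 4: reserve R4 A 7 -> on_hand[A=45 B=24 C=41 D=43] avail[A=33 B=16 C=36 D=43] open={R1,R2,R3,R4}
Step 5: commit R3 -> on_hand[A=45 B=16 C=41 D=43] avail[A=33 B=16 C=36 D=43] open={R1,R2,R4}
Step 6: reserve R5 C 1 -> on_hand[A=45 B=16 C=41 D=43] avail[A=33 B=16 C=35 D=43] open={R1,R2,R4,R5}
Step 7: reserve R6 D 3 -> on_hand[A=45 B=16 C=41 D=43] avail[A=33 B=16 C=35 D=40] open={R1,R2,R4,R5,R6}
Step 8: commit R4 -> on_hand[A=38 B=16 C=41 D=43] avail[A=33 B=16 C=35 D=40] open={R1,R2,R5,R6}
Step 9: commit R6 -> on_hand[A=38 B=16 C=41 D=40] avail[A=33 B=16 C=35 D=40] open={R1,R2,R5}
Step 10: commit R2 -> on_hand[A=38 B=16 C=36 D=40] avail[A=33 B=16 C=35 D=40] open={R1,R5}
Step 11: commit R5 -> on_hand[A=38 B=16 C=35 D=40] avail[A=33 B=16 C=35 D=40] open={R1}
Step 12: cancel R1 -> on_hand[A=38 B=16 C=35 D=40] avail[A=38 B=16 C=35 D=40] open={}
Step 13: reserve R7 A 4 -> on_hand[A=38 B=16 C=35 D=40] avail[A=34 B=16 C=35 D=40] open={R7}
Step 14: reserve R8 B 3 -> on_hand[A=38 B=16 C=35 D=40] avail[A=34 B=13 C=35 D=40] open={R7,R8}
Step 15: reserve R9 D 7 -> on_hand[A=38 B=16 C=35 D=40] avail[A=34 B=13 C=35 D=33] open={R7,R8,R9}
Step 16: commit R7 -> on_hand[A=34 B=16 C=35 D=40] avail[A=34 B=13 C=35 D=33] open={R8,R9}
Step 17: commit R8 -> on_hand[A=34 B=13 C=35 D=40] avail[A=34 B=13 C=35 D=33] open={R9}
Step 18: reserve R10 B 1 -> on_hand[A=34 B=13 C=35 D=40] avail[A=34 B=12 C=35 D=33] open={R10,R9}
Step 19: commit R10 -> on_hand[A=34 B=12 C=35 D=40] avail[A=34 B=12 C=35 D=33] open={R9}
Open reservations: ['R9'] -> 1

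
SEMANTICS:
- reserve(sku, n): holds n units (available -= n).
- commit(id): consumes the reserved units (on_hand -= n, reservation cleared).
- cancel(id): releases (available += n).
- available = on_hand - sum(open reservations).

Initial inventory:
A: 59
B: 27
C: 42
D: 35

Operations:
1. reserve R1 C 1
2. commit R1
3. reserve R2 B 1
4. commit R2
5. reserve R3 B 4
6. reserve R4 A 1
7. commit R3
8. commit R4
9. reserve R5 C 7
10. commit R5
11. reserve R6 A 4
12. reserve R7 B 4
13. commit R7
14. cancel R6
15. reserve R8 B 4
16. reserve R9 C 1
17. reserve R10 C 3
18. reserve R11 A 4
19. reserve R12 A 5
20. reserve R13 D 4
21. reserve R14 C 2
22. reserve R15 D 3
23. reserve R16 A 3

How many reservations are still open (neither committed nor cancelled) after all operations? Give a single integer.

Step 1: reserve R1 C 1 -> on_hand[A=59 B=27 C=42 D=35] avail[A=59 B=27 C=41 D=35] open={R1}
Step 2: commit R1 -> on_hand[A=59 B=27 C=41 D=35] avail[A=59 B=27 C=41 D=35] open={}
Step 3: reserve R2 B 1 -> on_hand[A=59 B=27 C=41 D=35] avail[A=59 B=26 C=41 D=35] open={R2}
Step 4: commit R2 -> on_hand[A=59 B=26 C=41 D=35] avail[A=59 B=26 C=41 D=35] open={}
Step 5: reserve R3 B 4 -> on_hand[A=59 B=26 C=41 D=35] avail[A=59 B=22 C=41 D=35] open={R3}
Step 6: reserve R4 A 1 -> on_hand[A=59 B=26 C=41 D=35] avail[A=58 B=22 C=41 D=35] open={R3,R4}
Step 7: commit R3 -> on_hand[A=59 B=22 C=41 D=35] avail[A=58 B=22 C=41 D=35] open={R4}
Step 8: commit R4 -> on_hand[A=58 B=22 C=41 D=35] avail[A=58 B=22 C=41 D=35] open={}
Step 9: reserve R5 C 7 -> on_hand[A=58 B=22 C=41 D=35] avail[A=58 B=22 C=34 D=35] open={R5}
Step 10: commit R5 -> on_hand[A=58 B=22 C=34 D=35] avail[A=58 B=22 C=34 D=35] open={}
Step 11: reserve R6 A 4 -> on_hand[A=58 B=22 C=34 D=35] avail[A=54 B=22 C=34 D=35] open={R6}
Step 12: reserve R7 B 4 -> on_hand[A=58 B=22 C=34 D=35] avail[A=54 B=18 C=34 D=35] open={R6,R7}
Step 13: commit R7 -> on_hand[A=58 B=18 C=34 D=35] avail[A=54 B=18 C=34 D=35] open={R6}
Step 14: cancel R6 -> on_hand[A=58 B=18 C=34 D=35] avail[A=58 B=18 C=34 D=35] open={}
Step 15: reserve R8 B 4 -> on_hand[A=58 B=18 C=34 D=35] avail[A=58 B=14 C=34 D=35] open={R8}
Step 16: reserve R9 C 1 -> on_hand[A=58 B=18 C=34 D=35] avail[A=58 B=14 C=33 D=35] open={R8,R9}
Step 17: reserve R10 C 3 -> on_hand[A=58 B=18 C=34 D=35] avail[A=58 B=14 C=30 D=35] open={R10,R8,R9}
Step 18: reserve R11 A 4 -> on_hand[A=58 B=18 C=34 D=35] avail[A=54 B=14 C=30 D=35] open={R10,R11,R8,R9}
Step 19: reserve R12 A 5 -> on_hand[A=58 B=18 C=34 D=35] avail[A=49 B=14 C=30 D=35] open={R10,R11,R12,R8,R9}
Step 20: reserve R13 D 4 -> on_hand[A=58 B=18 C=34 D=35] avail[A=49 B=14 C=30 D=31] open={R10,R11,R12,R13,R8,R9}
Step 21: reserve R14 C 2 -> on_hand[A=58 B=18 C=34 D=35] avail[A=49 B=14 C=28 D=31] open={R10,R11,R12,R13,R14,R8,R9}
Step 22: reserve R15 D 3 -> on_hand[A=58 B=18 C=34 D=35] avail[A=49 B=14 C=28 D=28] open={R10,R11,R12,R13,R14,R15,R8,R9}
Step 23: reserve R16 A 3 -> on_hand[A=58 B=18 C=34 D=35] avail[A=46 B=14 C=28 D=28] open={R10,R11,R12,R13,R14,R15,R16,R8,R9}
Open reservations: ['R10', 'R11', 'R12', 'R13', 'R14', 'R15', 'R16', 'R8', 'R9'] -> 9

Answer: 9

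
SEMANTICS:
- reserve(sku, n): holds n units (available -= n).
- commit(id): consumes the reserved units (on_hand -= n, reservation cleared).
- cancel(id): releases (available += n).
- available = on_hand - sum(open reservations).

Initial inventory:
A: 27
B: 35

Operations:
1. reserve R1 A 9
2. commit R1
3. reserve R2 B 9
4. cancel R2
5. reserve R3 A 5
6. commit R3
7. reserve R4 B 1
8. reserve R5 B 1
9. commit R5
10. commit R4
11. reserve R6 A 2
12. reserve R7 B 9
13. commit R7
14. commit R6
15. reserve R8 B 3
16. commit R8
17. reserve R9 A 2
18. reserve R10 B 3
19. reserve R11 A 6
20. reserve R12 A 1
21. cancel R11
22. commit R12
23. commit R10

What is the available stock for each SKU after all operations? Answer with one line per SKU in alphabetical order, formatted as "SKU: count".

Step 1: reserve R1 A 9 -> on_hand[A=27 B=35] avail[A=18 B=35] open={R1}
Step 2: commit R1 -> on_hand[A=18 B=35] avail[A=18 B=35] open={}
Step 3: reserve R2 B 9 -> on_hand[A=18 B=35] avail[A=18 B=26] open={R2}
Step 4: cancel R2 -> on_hand[A=18 B=35] avail[A=18 B=35] open={}
Step 5: reserve R3 A 5 -> on_hand[A=18 B=35] avail[A=13 B=35] open={R3}
Step 6: commit R3 -> on_hand[A=13 B=35] avail[A=13 B=35] open={}
Step 7: reserve R4 B 1 -> on_hand[A=13 B=35] avail[A=13 B=34] open={R4}
Step 8: reserve R5 B 1 -> on_hand[A=13 B=35] avail[A=13 B=33] open={R4,R5}
Step 9: commit R5 -> on_hand[A=13 B=34] avail[A=13 B=33] open={R4}
Step 10: commit R4 -> on_hand[A=13 B=33] avail[A=13 B=33] open={}
Step 11: reserve R6 A 2 -> on_hand[A=13 B=33] avail[A=11 B=33] open={R6}
Step 12: reserve R7 B 9 -> on_hand[A=13 B=33] avail[A=11 B=24] open={R6,R7}
Step 13: commit R7 -> on_hand[A=13 B=24] avail[A=11 B=24] open={R6}
Step 14: commit R6 -> on_hand[A=11 B=24] avail[A=11 B=24] open={}
Step 15: reserve R8 B 3 -> on_hand[A=11 B=24] avail[A=11 B=21] open={R8}
Step 16: commit R8 -> on_hand[A=11 B=21] avail[A=11 B=21] open={}
Step 17: reserve R9 A 2 -> on_hand[A=11 B=21] avail[A=9 B=21] open={R9}
Step 18: reserve R10 B 3 -> on_hand[A=11 B=21] avail[A=9 B=18] open={R10,R9}
Step 19: reserve R11 A 6 -> on_hand[A=11 B=21] avail[A=3 B=18] open={R10,R11,R9}
Step 20: reserve R12 A 1 -> on_hand[A=11 B=21] avail[A=2 B=18] open={R10,R11,R12,R9}
Step 21: cancel R11 -> on_hand[A=11 B=21] avail[A=8 B=18] open={R10,R12,R9}
Step 22: commit R12 -> on_hand[A=10 B=21] avail[A=8 B=18] open={R10,R9}
Step 23: commit R10 -> on_hand[A=10 B=18] avail[A=8 B=18] open={R9}

Answer: A: 8
B: 18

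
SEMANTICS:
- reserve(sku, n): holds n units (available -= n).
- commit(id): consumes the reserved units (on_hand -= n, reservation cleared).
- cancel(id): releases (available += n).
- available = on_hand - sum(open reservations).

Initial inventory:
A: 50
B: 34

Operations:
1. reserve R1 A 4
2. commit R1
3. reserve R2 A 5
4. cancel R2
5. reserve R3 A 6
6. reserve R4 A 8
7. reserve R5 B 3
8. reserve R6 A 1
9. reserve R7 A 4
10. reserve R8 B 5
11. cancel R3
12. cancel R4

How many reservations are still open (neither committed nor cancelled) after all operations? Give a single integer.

Answer: 4

Derivation:
Step 1: reserve R1 A 4 -> on_hand[A=50 B=34] avail[A=46 B=34] open={R1}
Step 2: commit R1 -> on_hand[A=46 B=34] avail[A=46 B=34] open={}
Step 3: reserve R2 A 5 -> on_hand[A=46 B=34] avail[A=41 B=34] open={R2}
Step 4: cancel R2 -> on_hand[A=46 B=34] avail[A=46 B=34] open={}
Step 5: reserve R3 A 6 -> on_hand[A=46 B=34] avail[A=40 B=34] open={R3}
Step 6: reserve R4 A 8 -> on_hand[A=46 B=34] avail[A=32 B=34] open={R3,R4}
Step 7: reserve R5 B 3 -> on_hand[A=46 B=34] avail[A=32 B=31] open={R3,R4,R5}
Step 8: reserve R6 A 1 -> on_hand[A=46 B=34] avail[A=31 B=31] open={R3,R4,R5,R6}
Step 9: reserve R7 A 4 -> on_hand[A=46 B=34] avail[A=27 B=31] open={R3,R4,R5,R6,R7}
Step 10: reserve R8 B 5 -> on_hand[A=46 B=34] avail[A=27 B=26] open={R3,R4,R5,R6,R7,R8}
Step 11: cancel R3 -> on_hand[A=46 B=34] avail[A=33 B=26] open={R4,R5,R6,R7,R8}
Step 12: cancel R4 -> on_hand[A=46 B=34] avail[A=41 B=26] open={R5,R6,R7,R8}
Open reservations: ['R5', 'R6', 'R7', 'R8'] -> 4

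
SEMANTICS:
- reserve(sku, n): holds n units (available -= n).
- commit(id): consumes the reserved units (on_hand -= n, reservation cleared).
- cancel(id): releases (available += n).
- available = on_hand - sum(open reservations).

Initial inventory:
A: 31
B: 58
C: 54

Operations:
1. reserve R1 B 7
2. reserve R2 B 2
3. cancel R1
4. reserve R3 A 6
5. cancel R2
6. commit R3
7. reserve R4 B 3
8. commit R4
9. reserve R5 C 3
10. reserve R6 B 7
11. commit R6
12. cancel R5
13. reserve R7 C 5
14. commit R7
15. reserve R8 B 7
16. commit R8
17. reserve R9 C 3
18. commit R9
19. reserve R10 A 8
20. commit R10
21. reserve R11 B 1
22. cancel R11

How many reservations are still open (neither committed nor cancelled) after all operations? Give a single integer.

Answer: 0

Derivation:
Step 1: reserve R1 B 7 -> on_hand[A=31 B=58 C=54] avail[A=31 B=51 C=54] open={R1}
Step 2: reserve R2 B 2 -> on_hand[A=31 B=58 C=54] avail[A=31 B=49 C=54] open={R1,R2}
Step 3: cancel R1 -> on_hand[A=31 B=58 C=54] avail[A=31 B=56 C=54] open={R2}
Step 4: reserve R3 A 6 -> on_hand[A=31 B=58 C=54] avail[A=25 B=56 C=54] open={R2,R3}
Step 5: cancel R2 -> on_hand[A=31 B=58 C=54] avail[A=25 B=58 C=54] open={R3}
Step 6: commit R3 -> on_hand[A=25 B=58 C=54] avail[A=25 B=58 C=54] open={}
Step 7: reserve R4 B 3 -> on_hand[A=25 B=58 C=54] avail[A=25 B=55 C=54] open={R4}
Step 8: commit R4 -> on_hand[A=25 B=55 C=54] avail[A=25 B=55 C=54] open={}
Step 9: reserve R5 C 3 -> on_hand[A=25 B=55 C=54] avail[A=25 B=55 C=51] open={R5}
Step 10: reserve R6 B 7 -> on_hand[A=25 B=55 C=54] avail[A=25 B=48 C=51] open={R5,R6}
Step 11: commit R6 -> on_hand[A=25 B=48 C=54] avail[A=25 B=48 C=51] open={R5}
Step 12: cancel R5 -> on_hand[A=25 B=48 C=54] avail[A=25 B=48 C=54] open={}
Step 13: reserve R7 C 5 -> on_hand[A=25 B=48 C=54] avail[A=25 B=48 C=49] open={R7}
Step 14: commit R7 -> on_hand[A=25 B=48 C=49] avail[A=25 B=48 C=49] open={}
Step 15: reserve R8 B 7 -> on_hand[A=25 B=48 C=49] avail[A=25 B=41 C=49] open={R8}
Step 16: commit R8 -> on_hand[A=25 B=41 C=49] avail[A=25 B=41 C=49] open={}
Step 17: reserve R9 C 3 -> on_hand[A=25 B=41 C=49] avail[A=25 B=41 C=46] open={R9}
Step 18: commit R9 -> on_hand[A=25 B=41 C=46] avail[A=25 B=41 C=46] open={}
Step 19: reserve R10 A 8 -> on_hand[A=25 B=41 C=46] avail[A=17 B=41 C=46] open={R10}
Step 20: commit R10 -> on_hand[A=17 B=41 C=46] avail[A=17 B=41 C=46] open={}
Step 21: reserve R11 B 1 -> on_hand[A=17 B=41 C=46] avail[A=17 B=40 C=46] open={R11}
Step 22: cancel R11 -> on_hand[A=17 B=41 C=46] avail[A=17 B=41 C=46] open={}
Open reservations: [] -> 0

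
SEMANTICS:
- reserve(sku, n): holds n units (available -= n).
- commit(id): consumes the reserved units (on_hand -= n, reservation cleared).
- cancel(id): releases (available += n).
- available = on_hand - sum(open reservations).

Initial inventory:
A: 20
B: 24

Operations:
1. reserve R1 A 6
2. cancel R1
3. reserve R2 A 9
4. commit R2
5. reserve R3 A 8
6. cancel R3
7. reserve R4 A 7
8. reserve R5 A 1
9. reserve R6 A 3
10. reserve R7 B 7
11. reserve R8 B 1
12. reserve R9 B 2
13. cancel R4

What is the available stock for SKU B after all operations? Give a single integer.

Step 1: reserve R1 A 6 -> on_hand[A=20 B=24] avail[A=14 B=24] open={R1}
Step 2: cancel R1 -> on_hand[A=20 B=24] avail[A=20 B=24] open={}
Step 3: reserve R2 A 9 -> on_hand[A=20 B=24] avail[A=11 B=24] open={R2}
Step 4: commit R2 -> on_hand[A=11 B=24] avail[A=11 B=24] open={}
Step 5: reserve R3 A 8 -> on_hand[A=11 B=24] avail[A=3 B=24] open={R3}
Step 6: cancel R3 -> on_hand[A=11 B=24] avail[A=11 B=24] open={}
Step 7: reserve R4 A 7 -> on_hand[A=11 B=24] avail[A=4 B=24] open={R4}
Step 8: reserve R5 A 1 -> on_hand[A=11 B=24] avail[A=3 B=24] open={R4,R5}
Step 9: reserve R6 A 3 -> on_hand[A=11 B=24] avail[A=0 B=24] open={R4,R5,R6}
Step 10: reserve R7 B 7 -> on_hand[A=11 B=24] avail[A=0 B=17] open={R4,R5,R6,R7}
Step 11: reserve R8 B 1 -> on_hand[A=11 B=24] avail[A=0 B=16] open={R4,R5,R6,R7,R8}
Step 12: reserve R9 B 2 -> on_hand[A=11 B=24] avail[A=0 B=14] open={R4,R5,R6,R7,R8,R9}
Step 13: cancel R4 -> on_hand[A=11 B=24] avail[A=7 B=14] open={R5,R6,R7,R8,R9}
Final available[B] = 14

Answer: 14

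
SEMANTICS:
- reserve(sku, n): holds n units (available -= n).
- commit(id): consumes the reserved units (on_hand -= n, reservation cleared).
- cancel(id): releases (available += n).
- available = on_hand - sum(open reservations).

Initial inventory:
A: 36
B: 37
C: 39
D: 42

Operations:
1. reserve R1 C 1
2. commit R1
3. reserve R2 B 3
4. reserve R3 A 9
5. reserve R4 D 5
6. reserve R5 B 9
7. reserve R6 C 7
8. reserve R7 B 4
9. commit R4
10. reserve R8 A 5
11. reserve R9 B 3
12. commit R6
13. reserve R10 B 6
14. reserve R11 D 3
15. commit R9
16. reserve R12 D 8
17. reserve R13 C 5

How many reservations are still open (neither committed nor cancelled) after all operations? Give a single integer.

Answer: 9

Derivation:
Step 1: reserve R1 C 1 -> on_hand[A=36 B=37 C=39 D=42] avail[A=36 B=37 C=38 D=42] open={R1}
Step 2: commit R1 -> on_hand[A=36 B=37 C=38 D=42] avail[A=36 B=37 C=38 D=42] open={}
Step 3: reserve R2 B 3 -> on_hand[A=36 B=37 C=38 D=42] avail[A=36 B=34 C=38 D=42] open={R2}
Step 4: reserve R3 A 9 -> on_hand[A=36 B=37 C=38 D=42] avail[A=27 B=34 C=38 D=42] open={R2,R3}
Step 5: reserve R4 D 5 -> on_hand[A=36 B=37 C=38 D=42] avail[A=27 B=34 C=38 D=37] open={R2,R3,R4}
Step 6: reserve R5 B 9 -> on_hand[A=36 B=37 C=38 D=42] avail[A=27 B=25 C=38 D=37] open={R2,R3,R4,R5}
Step 7: reserve R6 C 7 -> on_hand[A=36 B=37 C=38 D=42] avail[A=27 B=25 C=31 D=37] open={R2,R3,R4,R5,R6}
Step 8: reserve R7 B 4 -> on_hand[A=36 B=37 C=38 D=42] avail[A=27 B=21 C=31 D=37] open={R2,R3,R4,R5,R6,R7}
Step 9: commit R4 -> on_hand[A=36 B=37 C=38 D=37] avail[A=27 B=21 C=31 D=37] open={R2,R3,R5,R6,R7}
Step 10: reserve R8 A 5 -> on_hand[A=36 B=37 C=38 D=37] avail[A=22 B=21 C=31 D=37] open={R2,R3,R5,R6,R7,R8}
Step 11: reserve R9 B 3 -> on_hand[A=36 B=37 C=38 D=37] avail[A=22 B=18 C=31 D=37] open={R2,R3,R5,R6,R7,R8,R9}
Step 12: commit R6 -> on_hand[A=36 B=37 C=31 D=37] avail[A=22 B=18 C=31 D=37] open={R2,R3,R5,R7,R8,R9}
Step 13: reserve R10 B 6 -> on_hand[A=36 B=37 C=31 D=37] avail[A=22 B=12 C=31 D=37] open={R10,R2,R3,R5,R7,R8,R9}
Step 14: reserve R11 D 3 -> on_hand[A=36 B=37 C=31 D=37] avail[A=22 B=12 C=31 D=34] open={R10,R11,R2,R3,R5,R7,R8,R9}
Step 15: commit R9 -> on_hand[A=36 B=34 C=31 D=37] avail[A=22 B=12 C=31 D=34] open={R10,R11,R2,R3,R5,R7,R8}
Step 16: reserve R12 D 8 -> on_hand[A=36 B=34 C=31 D=37] avail[A=22 B=12 C=31 D=26] open={R10,R11,R12,R2,R3,R5,R7,R8}
Step 17: reserve R13 C 5 -> on_hand[A=36 B=34 C=31 D=37] avail[A=22 B=12 C=26 D=26] open={R10,R11,R12,R13,R2,R3,R5,R7,R8}
Open reservations: ['R10', 'R11', 'R12', 'R13', 'R2', 'R3', 'R5', 'R7', 'R8'] -> 9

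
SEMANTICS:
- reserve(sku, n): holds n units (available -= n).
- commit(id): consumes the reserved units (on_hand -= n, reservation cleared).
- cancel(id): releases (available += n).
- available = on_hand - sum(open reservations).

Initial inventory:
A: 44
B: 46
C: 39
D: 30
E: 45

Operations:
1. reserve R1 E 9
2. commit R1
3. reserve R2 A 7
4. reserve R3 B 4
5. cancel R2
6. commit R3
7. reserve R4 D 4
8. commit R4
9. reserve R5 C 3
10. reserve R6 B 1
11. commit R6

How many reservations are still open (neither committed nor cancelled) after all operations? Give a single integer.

Answer: 1

Derivation:
Step 1: reserve R1 E 9 -> on_hand[A=44 B=46 C=39 D=30 E=45] avail[A=44 B=46 C=39 D=30 E=36] open={R1}
Step 2: commit R1 -> on_hand[A=44 B=46 C=39 D=30 E=36] avail[A=44 B=46 C=39 D=30 E=36] open={}
Step 3: reserve R2 A 7 -> on_hand[A=44 B=46 C=39 D=30 E=36] avail[A=37 B=46 C=39 D=30 E=36] open={R2}
Step 4: reserve R3 B 4 -> on_hand[A=44 B=46 C=39 D=30 E=36] avail[A=37 B=42 C=39 D=30 E=36] open={R2,R3}
Step 5: cancel R2 -> on_hand[A=44 B=46 C=39 D=30 E=36] avail[A=44 B=42 C=39 D=30 E=36] open={R3}
Step 6: commit R3 -> on_hand[A=44 B=42 C=39 D=30 E=36] avail[A=44 B=42 C=39 D=30 E=36] open={}
Step 7: reserve R4 D 4 -> on_hand[A=44 B=42 C=39 D=30 E=36] avail[A=44 B=42 C=39 D=26 E=36] open={R4}
Step 8: commit R4 -> on_hand[A=44 B=42 C=39 D=26 E=36] avail[A=44 B=42 C=39 D=26 E=36] open={}
Step 9: reserve R5 C 3 -> on_hand[A=44 B=42 C=39 D=26 E=36] avail[A=44 B=42 C=36 D=26 E=36] open={R5}
Step 10: reserve R6 B 1 -> on_hand[A=44 B=42 C=39 D=26 E=36] avail[A=44 B=41 C=36 D=26 E=36] open={R5,R6}
Step 11: commit R6 -> on_hand[A=44 B=41 C=39 D=26 E=36] avail[A=44 B=41 C=36 D=26 E=36] open={R5}
Open reservations: ['R5'] -> 1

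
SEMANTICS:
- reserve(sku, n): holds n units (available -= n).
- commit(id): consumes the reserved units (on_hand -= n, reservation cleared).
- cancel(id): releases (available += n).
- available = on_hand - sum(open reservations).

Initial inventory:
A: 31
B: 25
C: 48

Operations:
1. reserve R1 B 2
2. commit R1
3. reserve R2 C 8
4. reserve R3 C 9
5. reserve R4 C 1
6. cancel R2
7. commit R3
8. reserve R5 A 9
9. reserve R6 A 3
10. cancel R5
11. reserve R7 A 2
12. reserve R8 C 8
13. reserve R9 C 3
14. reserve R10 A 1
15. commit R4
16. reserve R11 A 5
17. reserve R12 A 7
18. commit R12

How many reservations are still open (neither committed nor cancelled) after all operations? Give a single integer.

Step 1: reserve R1 B 2 -> on_hand[A=31 B=25 C=48] avail[A=31 B=23 C=48] open={R1}
Step 2: commit R1 -> on_hand[A=31 B=23 C=48] avail[A=31 B=23 C=48] open={}
Step 3: reserve R2 C 8 -> on_hand[A=31 B=23 C=48] avail[A=31 B=23 C=40] open={R2}
Step 4: reserve R3 C 9 -> on_hand[A=31 B=23 C=48] avail[A=31 B=23 C=31] open={R2,R3}
Step 5: reserve R4 C 1 -> on_hand[A=31 B=23 C=48] avail[A=31 B=23 C=30] open={R2,R3,R4}
Step 6: cancel R2 -> on_hand[A=31 B=23 C=48] avail[A=31 B=23 C=38] open={R3,R4}
Step 7: commit R3 -> on_hand[A=31 B=23 C=39] avail[A=31 B=23 C=38] open={R4}
Step 8: reserve R5 A 9 -> on_hand[A=31 B=23 C=39] avail[A=22 B=23 C=38] open={R4,R5}
Step 9: reserve R6 A 3 -> on_hand[A=31 B=23 C=39] avail[A=19 B=23 C=38] open={R4,R5,R6}
Step 10: cancel R5 -> on_hand[A=31 B=23 C=39] avail[A=28 B=23 C=38] open={R4,R6}
Step 11: reserve R7 A 2 -> on_hand[A=31 B=23 C=39] avail[A=26 B=23 C=38] open={R4,R6,R7}
Step 12: reserve R8 C 8 -> on_hand[A=31 B=23 C=39] avail[A=26 B=23 C=30] open={R4,R6,R7,R8}
Step 13: reserve R9 C 3 -> on_hand[A=31 B=23 C=39] avail[A=26 B=23 C=27] open={R4,R6,R7,R8,R9}
Step 14: reserve R10 A 1 -> on_hand[A=31 B=23 C=39] avail[A=25 B=23 C=27] open={R10,R4,R6,R7,R8,R9}
Step 15: commit R4 -> on_hand[A=31 B=23 C=38] avail[A=25 B=23 C=27] open={R10,R6,R7,R8,R9}
Step 16: reserve R11 A 5 -> on_hand[A=31 B=23 C=38] avail[A=20 B=23 C=27] open={R10,R11,R6,R7,R8,R9}
Step 17: reserve R12 A 7 -> on_hand[A=31 B=23 C=38] avail[A=13 B=23 C=27] open={R10,R11,R12,R6,R7,R8,R9}
Step 18: commit R12 -> on_hand[A=24 B=23 C=38] avail[A=13 B=23 C=27] open={R10,R11,R6,R7,R8,R9}
Open reservations: ['R10', 'R11', 'R6', 'R7', 'R8', 'R9'] -> 6

Answer: 6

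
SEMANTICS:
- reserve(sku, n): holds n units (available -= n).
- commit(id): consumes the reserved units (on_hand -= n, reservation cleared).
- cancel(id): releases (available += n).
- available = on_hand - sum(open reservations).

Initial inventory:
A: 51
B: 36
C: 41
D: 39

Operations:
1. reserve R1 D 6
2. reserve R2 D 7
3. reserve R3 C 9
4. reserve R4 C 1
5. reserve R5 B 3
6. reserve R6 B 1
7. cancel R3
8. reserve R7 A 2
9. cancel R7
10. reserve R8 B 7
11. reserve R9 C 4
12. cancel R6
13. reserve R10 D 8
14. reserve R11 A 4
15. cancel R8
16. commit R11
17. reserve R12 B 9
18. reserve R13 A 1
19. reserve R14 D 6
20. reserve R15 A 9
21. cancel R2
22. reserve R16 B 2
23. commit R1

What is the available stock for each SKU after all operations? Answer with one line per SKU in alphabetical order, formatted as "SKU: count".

Answer: A: 37
B: 22
C: 36
D: 19

Derivation:
Step 1: reserve R1 D 6 -> on_hand[A=51 B=36 C=41 D=39] avail[A=51 B=36 C=41 D=33] open={R1}
Step 2: reserve R2 D 7 -> on_hand[A=51 B=36 C=41 D=39] avail[A=51 B=36 C=41 D=26] open={R1,R2}
Step 3: reserve R3 C 9 -> on_hand[A=51 B=36 C=41 D=39] avail[A=51 B=36 C=32 D=26] open={R1,R2,R3}
Step 4: reserve R4 C 1 -> on_hand[A=51 B=36 C=41 D=39] avail[A=51 B=36 C=31 D=26] open={R1,R2,R3,R4}
Step 5: reserve R5 B 3 -> on_hand[A=51 B=36 C=41 D=39] avail[A=51 B=33 C=31 D=26] open={R1,R2,R3,R4,R5}
Step 6: reserve R6 B 1 -> on_hand[A=51 B=36 C=41 D=39] avail[A=51 B=32 C=31 D=26] open={R1,R2,R3,R4,R5,R6}
Step 7: cancel R3 -> on_hand[A=51 B=36 C=41 D=39] avail[A=51 B=32 C=40 D=26] open={R1,R2,R4,R5,R6}
Step 8: reserve R7 A 2 -> on_hand[A=51 B=36 C=41 D=39] avail[A=49 B=32 C=40 D=26] open={R1,R2,R4,R5,R6,R7}
Step 9: cancel R7 -> on_hand[A=51 B=36 C=41 D=39] avail[A=51 B=32 C=40 D=26] open={R1,R2,R4,R5,R6}
Step 10: reserve R8 B 7 -> on_hand[A=51 B=36 C=41 D=39] avail[A=51 B=25 C=40 D=26] open={R1,R2,R4,R5,R6,R8}
Step 11: reserve R9 C 4 -> on_hand[A=51 B=36 C=41 D=39] avail[A=51 B=25 C=36 D=26] open={R1,R2,R4,R5,R6,R8,R9}
Step 12: cancel R6 -> on_hand[A=51 B=36 C=41 D=39] avail[A=51 B=26 C=36 D=26] open={R1,R2,R4,R5,R8,R9}
Step 13: reserve R10 D 8 -> on_hand[A=51 B=36 C=41 D=39] avail[A=51 B=26 C=36 D=18] open={R1,R10,R2,R4,R5,R8,R9}
Step 14: reserve R11 A 4 -> on_hand[A=51 B=36 C=41 D=39] avail[A=47 B=26 C=36 D=18] open={R1,R10,R11,R2,R4,R5,R8,R9}
Step 15: cancel R8 -> on_hand[A=51 B=36 C=41 D=39] avail[A=47 B=33 C=36 D=18] open={R1,R10,R11,R2,R4,R5,R9}
Step 16: commit R11 -> on_hand[A=47 B=36 C=41 D=39] avail[A=47 B=33 C=36 D=18] open={R1,R10,R2,R4,R5,R9}
Step 17: reserve R12 B 9 -> on_hand[A=47 B=36 C=41 D=39] avail[A=47 B=24 C=36 D=18] open={R1,R10,R12,R2,R4,R5,R9}
Step 18: reserve R13 A 1 -> on_hand[A=47 B=36 C=41 D=39] avail[A=46 B=24 C=36 D=18] open={R1,R10,R12,R13,R2,R4,R5,R9}
Step 19: reserve R14 D 6 -> on_hand[A=47 B=36 C=41 D=39] avail[A=46 B=24 C=36 D=12] open={R1,R10,R12,R13,R14,R2,R4,R5,R9}
Step 20: reserve R15 A 9 -> on_hand[A=47 B=36 C=41 D=39] avail[A=37 B=24 C=36 D=12] open={R1,R10,R12,R13,R14,R15,R2,R4,R5,R9}
Step 21: cancel R2 -> on_hand[A=47 B=36 C=41 D=39] avail[A=37 B=24 C=36 D=19] open={R1,R10,R12,R13,R14,R15,R4,R5,R9}
Step 22: reserve R16 B 2 -> on_hand[A=47 B=36 C=41 D=39] avail[A=37 B=22 C=36 D=19] open={R1,R10,R12,R13,R14,R15,R16,R4,R5,R9}
Step 23: commit R1 -> on_hand[A=47 B=36 C=41 D=33] avail[A=37 B=22 C=36 D=19] open={R10,R12,R13,R14,R15,R16,R4,R5,R9}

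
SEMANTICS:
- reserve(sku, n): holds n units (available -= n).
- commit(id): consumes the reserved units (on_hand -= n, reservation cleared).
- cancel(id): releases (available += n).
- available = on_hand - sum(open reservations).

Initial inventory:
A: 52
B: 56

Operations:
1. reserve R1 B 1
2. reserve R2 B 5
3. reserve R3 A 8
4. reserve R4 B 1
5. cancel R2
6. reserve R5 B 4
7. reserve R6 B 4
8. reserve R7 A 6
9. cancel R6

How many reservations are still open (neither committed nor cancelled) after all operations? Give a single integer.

Answer: 5

Derivation:
Step 1: reserve R1 B 1 -> on_hand[A=52 B=56] avail[A=52 B=55] open={R1}
Step 2: reserve R2 B 5 -> on_hand[A=52 B=56] avail[A=52 B=50] open={R1,R2}
Step 3: reserve R3 A 8 -> on_hand[A=52 B=56] avail[A=44 B=50] open={R1,R2,R3}
Step 4: reserve R4 B 1 -> on_hand[A=52 B=56] avail[A=44 B=49] open={R1,R2,R3,R4}
Step 5: cancel R2 -> on_hand[A=52 B=56] avail[A=44 B=54] open={R1,R3,R4}
Step 6: reserve R5 B 4 -> on_hand[A=52 B=56] avail[A=44 B=50] open={R1,R3,R4,R5}
Step 7: reserve R6 B 4 -> on_hand[A=52 B=56] avail[A=44 B=46] open={R1,R3,R4,R5,R6}
Step 8: reserve R7 A 6 -> on_hand[A=52 B=56] avail[A=38 B=46] open={R1,R3,R4,R5,R6,R7}
Step 9: cancel R6 -> on_hand[A=52 B=56] avail[A=38 B=50] open={R1,R3,R4,R5,R7}
Open reservations: ['R1', 'R3', 'R4', 'R5', 'R7'] -> 5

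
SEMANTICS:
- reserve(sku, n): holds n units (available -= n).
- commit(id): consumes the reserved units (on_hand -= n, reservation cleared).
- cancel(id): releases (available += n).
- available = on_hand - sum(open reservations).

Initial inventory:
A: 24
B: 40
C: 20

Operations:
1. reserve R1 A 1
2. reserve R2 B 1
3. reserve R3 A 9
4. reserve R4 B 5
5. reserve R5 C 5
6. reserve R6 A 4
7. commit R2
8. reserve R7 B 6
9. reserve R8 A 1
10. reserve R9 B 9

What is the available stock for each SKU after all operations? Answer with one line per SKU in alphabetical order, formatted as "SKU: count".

Answer: A: 9
B: 19
C: 15

Derivation:
Step 1: reserve R1 A 1 -> on_hand[A=24 B=40 C=20] avail[A=23 B=40 C=20] open={R1}
Step 2: reserve R2 B 1 -> on_hand[A=24 B=40 C=20] avail[A=23 B=39 C=20] open={R1,R2}
Step 3: reserve R3 A 9 -> on_hand[A=24 B=40 C=20] avail[A=14 B=39 C=20] open={R1,R2,R3}
Step 4: reserve R4 B 5 -> on_hand[A=24 B=40 C=20] avail[A=14 B=34 C=20] open={R1,R2,R3,R4}
Step 5: reserve R5 C 5 -> on_hand[A=24 B=40 C=20] avail[A=14 B=34 C=15] open={R1,R2,R3,R4,R5}
Step 6: reserve R6 A 4 -> on_hand[A=24 B=40 C=20] avail[A=10 B=34 C=15] open={R1,R2,R3,R4,R5,R6}
Step 7: commit R2 -> on_hand[A=24 B=39 C=20] avail[A=10 B=34 C=15] open={R1,R3,R4,R5,R6}
Step 8: reserve R7 B 6 -> on_hand[A=24 B=39 C=20] avail[A=10 B=28 C=15] open={R1,R3,R4,R5,R6,R7}
Step 9: reserve R8 A 1 -> on_hand[A=24 B=39 C=20] avail[A=9 B=28 C=15] open={R1,R3,R4,R5,R6,R7,R8}
Step 10: reserve R9 B 9 -> on_hand[A=24 B=39 C=20] avail[A=9 B=19 C=15] open={R1,R3,R4,R5,R6,R7,R8,R9}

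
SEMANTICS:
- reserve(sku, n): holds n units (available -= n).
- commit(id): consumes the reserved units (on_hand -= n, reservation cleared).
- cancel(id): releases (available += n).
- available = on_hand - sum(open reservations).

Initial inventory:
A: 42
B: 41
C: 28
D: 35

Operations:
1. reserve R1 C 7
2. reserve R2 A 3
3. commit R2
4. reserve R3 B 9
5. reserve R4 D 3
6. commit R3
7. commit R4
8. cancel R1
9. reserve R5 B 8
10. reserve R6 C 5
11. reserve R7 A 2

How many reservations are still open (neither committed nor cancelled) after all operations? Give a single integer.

Answer: 3

Derivation:
Step 1: reserve R1 C 7 -> on_hand[A=42 B=41 C=28 D=35] avail[A=42 B=41 C=21 D=35] open={R1}
Step 2: reserve R2 A 3 -> on_hand[A=42 B=41 C=28 D=35] avail[A=39 B=41 C=21 D=35] open={R1,R2}
Step 3: commit R2 -> on_hand[A=39 B=41 C=28 D=35] avail[A=39 B=41 C=21 D=35] open={R1}
Step 4: reserve R3 B 9 -> on_hand[A=39 B=41 C=28 D=35] avail[A=39 B=32 C=21 D=35] open={R1,R3}
Step 5: reserve R4 D 3 -> on_hand[A=39 B=41 C=28 D=35] avail[A=39 B=32 C=21 D=32] open={R1,R3,R4}
Step 6: commit R3 -> on_hand[A=39 B=32 C=28 D=35] avail[A=39 B=32 C=21 D=32] open={R1,R4}
Step 7: commit R4 -> on_hand[A=39 B=32 C=28 D=32] avail[A=39 B=32 C=21 D=32] open={R1}
Step 8: cancel R1 -> on_hand[A=39 B=32 C=28 D=32] avail[A=39 B=32 C=28 D=32] open={}
Step 9: reserve R5 B 8 -> on_hand[A=39 B=32 C=28 D=32] avail[A=39 B=24 C=28 D=32] open={R5}
Step 10: reserve R6 C 5 -> on_hand[A=39 B=32 C=28 D=32] avail[A=39 B=24 C=23 D=32] open={R5,R6}
Step 11: reserve R7 A 2 -> on_hand[A=39 B=32 C=28 D=32] avail[A=37 B=24 C=23 D=32] open={R5,R6,R7}
Open reservations: ['R5', 'R6', 'R7'] -> 3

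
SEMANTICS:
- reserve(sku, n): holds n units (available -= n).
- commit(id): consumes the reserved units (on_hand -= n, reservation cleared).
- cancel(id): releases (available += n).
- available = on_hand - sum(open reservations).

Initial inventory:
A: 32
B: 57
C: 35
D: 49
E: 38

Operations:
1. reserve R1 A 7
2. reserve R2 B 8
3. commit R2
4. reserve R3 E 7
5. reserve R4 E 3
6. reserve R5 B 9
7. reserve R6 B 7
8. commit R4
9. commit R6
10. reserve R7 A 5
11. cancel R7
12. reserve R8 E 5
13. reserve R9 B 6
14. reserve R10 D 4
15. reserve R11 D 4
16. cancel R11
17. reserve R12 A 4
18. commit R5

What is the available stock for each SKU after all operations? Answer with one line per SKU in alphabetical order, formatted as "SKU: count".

Answer: A: 21
B: 27
C: 35
D: 45
E: 23

Derivation:
Step 1: reserve R1 A 7 -> on_hand[A=32 B=57 C=35 D=49 E=38] avail[A=25 B=57 C=35 D=49 E=38] open={R1}
Step 2: reserve R2 B 8 -> on_hand[A=32 B=57 C=35 D=49 E=38] avail[A=25 B=49 C=35 D=49 E=38] open={R1,R2}
Step 3: commit R2 -> on_hand[A=32 B=49 C=35 D=49 E=38] avail[A=25 B=49 C=35 D=49 E=38] open={R1}
Step 4: reserve R3 E 7 -> on_hand[A=32 B=49 C=35 D=49 E=38] avail[A=25 B=49 C=35 D=49 E=31] open={R1,R3}
Step 5: reserve R4 E 3 -> on_hand[A=32 B=49 C=35 D=49 E=38] avail[A=25 B=49 C=35 D=49 E=28] open={R1,R3,R4}
Step 6: reserve R5 B 9 -> on_hand[A=32 B=49 C=35 D=49 E=38] avail[A=25 B=40 C=35 D=49 E=28] open={R1,R3,R4,R5}
Step 7: reserve R6 B 7 -> on_hand[A=32 B=49 C=35 D=49 E=38] avail[A=25 B=33 C=35 D=49 E=28] open={R1,R3,R4,R5,R6}
Step 8: commit R4 -> on_hand[A=32 B=49 C=35 D=49 E=35] avail[A=25 B=33 C=35 D=49 E=28] open={R1,R3,R5,R6}
Step 9: commit R6 -> on_hand[A=32 B=42 C=35 D=49 E=35] avail[A=25 B=33 C=35 D=49 E=28] open={R1,R3,R5}
Step 10: reserve R7 A 5 -> on_hand[A=32 B=42 C=35 D=49 E=35] avail[A=20 B=33 C=35 D=49 E=28] open={R1,R3,R5,R7}
Step 11: cancel R7 -> on_hand[A=32 B=42 C=35 D=49 E=35] avail[A=25 B=33 C=35 D=49 E=28] open={R1,R3,R5}
Step 12: reserve R8 E 5 -> on_hand[A=32 B=42 C=35 D=49 E=35] avail[A=25 B=33 C=35 D=49 E=23] open={R1,R3,R5,R8}
Step 13: reserve R9 B 6 -> on_hand[A=32 B=42 C=35 D=49 E=35] avail[A=25 B=27 C=35 D=49 E=23] open={R1,R3,R5,R8,R9}
Step 14: reserve R10 D 4 -> on_hand[A=32 B=42 C=35 D=49 E=35] avail[A=25 B=27 C=35 D=45 E=23] open={R1,R10,R3,R5,R8,R9}
Step 15: reserve R11 D 4 -> on_hand[A=32 B=42 C=35 D=49 E=35] avail[A=25 B=27 C=35 D=41 E=23] open={R1,R10,R11,R3,R5,R8,R9}
Step 16: cancel R11 -> on_hand[A=32 B=42 C=35 D=49 E=35] avail[A=25 B=27 C=35 D=45 E=23] open={R1,R10,R3,R5,R8,R9}
Step 17: reserve R12 A 4 -> on_hand[A=32 B=42 C=35 D=49 E=35] avail[A=21 B=27 C=35 D=45 E=23] open={R1,R10,R12,R3,R5,R8,R9}
Step 18: commit R5 -> on_hand[A=32 B=33 C=35 D=49 E=35] avail[A=21 B=27 C=35 D=45 E=23] open={R1,R10,R12,R3,R8,R9}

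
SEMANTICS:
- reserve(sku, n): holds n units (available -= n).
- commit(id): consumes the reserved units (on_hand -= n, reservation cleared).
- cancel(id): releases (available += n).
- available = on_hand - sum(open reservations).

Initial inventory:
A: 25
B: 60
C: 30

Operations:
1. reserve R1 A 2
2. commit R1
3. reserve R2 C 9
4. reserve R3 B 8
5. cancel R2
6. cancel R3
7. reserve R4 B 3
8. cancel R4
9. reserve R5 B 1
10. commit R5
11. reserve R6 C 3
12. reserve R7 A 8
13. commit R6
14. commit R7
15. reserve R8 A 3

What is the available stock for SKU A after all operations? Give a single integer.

Step 1: reserve R1 A 2 -> on_hand[A=25 B=60 C=30] avail[A=23 B=60 C=30] open={R1}
Step 2: commit R1 -> on_hand[A=23 B=60 C=30] avail[A=23 B=60 C=30] open={}
Step 3: reserve R2 C 9 -> on_hand[A=23 B=60 C=30] avail[A=23 B=60 C=21] open={R2}
Step 4: reserve R3 B 8 -> on_hand[A=23 B=60 C=30] avail[A=23 B=52 C=21] open={R2,R3}
Step 5: cancel R2 -> on_hand[A=23 B=60 C=30] avail[A=23 B=52 C=30] open={R3}
Step 6: cancel R3 -> on_hand[A=23 B=60 C=30] avail[A=23 B=60 C=30] open={}
Step 7: reserve R4 B 3 -> on_hand[A=23 B=60 C=30] avail[A=23 B=57 C=30] open={R4}
Step 8: cancel R4 -> on_hand[A=23 B=60 C=30] avail[A=23 B=60 C=30] open={}
Step 9: reserve R5 B 1 -> on_hand[A=23 B=60 C=30] avail[A=23 B=59 C=30] open={R5}
Step 10: commit R5 -> on_hand[A=23 B=59 C=30] avail[A=23 B=59 C=30] open={}
Step 11: reserve R6 C 3 -> on_hand[A=23 B=59 C=30] avail[A=23 B=59 C=27] open={R6}
Step 12: reserve R7 A 8 -> on_hand[A=23 B=59 C=30] avail[A=15 B=59 C=27] open={R6,R7}
Step 13: commit R6 -> on_hand[A=23 B=59 C=27] avail[A=15 B=59 C=27] open={R7}
Step 14: commit R7 -> on_hand[A=15 B=59 C=27] avail[A=15 B=59 C=27] open={}
Step 15: reserve R8 A 3 -> on_hand[A=15 B=59 C=27] avail[A=12 B=59 C=27] open={R8}
Final available[A] = 12

Answer: 12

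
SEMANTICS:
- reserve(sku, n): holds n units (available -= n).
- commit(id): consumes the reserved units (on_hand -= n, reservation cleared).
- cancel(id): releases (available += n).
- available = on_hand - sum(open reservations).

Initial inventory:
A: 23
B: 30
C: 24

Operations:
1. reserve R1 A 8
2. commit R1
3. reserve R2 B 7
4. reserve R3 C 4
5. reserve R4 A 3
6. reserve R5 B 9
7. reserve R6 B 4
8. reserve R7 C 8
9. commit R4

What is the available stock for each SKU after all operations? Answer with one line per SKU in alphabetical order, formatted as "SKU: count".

Answer: A: 12
B: 10
C: 12

Derivation:
Step 1: reserve R1 A 8 -> on_hand[A=23 B=30 C=24] avail[A=15 B=30 C=24] open={R1}
Step 2: commit R1 -> on_hand[A=15 B=30 C=24] avail[A=15 B=30 C=24] open={}
Step 3: reserve R2 B 7 -> on_hand[A=15 B=30 C=24] avail[A=15 B=23 C=24] open={R2}
Step 4: reserve R3 C 4 -> on_hand[A=15 B=30 C=24] avail[A=15 B=23 C=20] open={R2,R3}
Step 5: reserve R4 A 3 -> on_hand[A=15 B=30 C=24] avail[A=12 B=23 C=20] open={R2,R3,R4}
Step 6: reserve R5 B 9 -> on_hand[A=15 B=30 C=24] avail[A=12 B=14 C=20] open={R2,R3,R4,R5}
Step 7: reserve R6 B 4 -> on_hand[A=15 B=30 C=24] avail[A=12 B=10 C=20] open={R2,R3,R4,R5,R6}
Step 8: reserve R7 C 8 -> on_hand[A=15 B=30 C=24] avail[A=12 B=10 C=12] open={R2,R3,R4,R5,R6,R7}
Step 9: commit R4 -> on_hand[A=12 B=30 C=24] avail[A=12 B=10 C=12] open={R2,R3,R5,R6,R7}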